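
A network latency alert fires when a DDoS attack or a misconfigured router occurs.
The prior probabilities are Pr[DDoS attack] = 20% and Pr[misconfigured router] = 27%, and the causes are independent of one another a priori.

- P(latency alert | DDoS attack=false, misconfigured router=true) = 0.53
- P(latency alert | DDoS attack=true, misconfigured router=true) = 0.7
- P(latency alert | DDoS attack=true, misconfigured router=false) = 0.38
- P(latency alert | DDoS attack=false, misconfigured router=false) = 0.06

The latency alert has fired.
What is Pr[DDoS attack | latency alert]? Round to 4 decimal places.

Weight on DDoS attack=true, given the evidence: 0.055480 + 0.037800 = 0.093280
Normalizer over all consistent configurations: 0.06·0.8·0.73 + 0.53·0.8·0.27 + 0.38·0.2·0.73 + 0.7·0.2·0.27 = 0.242800
Posterior = 0.093280 / 0.242800 ≈ 0.3842

Pr[DDoS attack | latency alert] ≈ 0.3842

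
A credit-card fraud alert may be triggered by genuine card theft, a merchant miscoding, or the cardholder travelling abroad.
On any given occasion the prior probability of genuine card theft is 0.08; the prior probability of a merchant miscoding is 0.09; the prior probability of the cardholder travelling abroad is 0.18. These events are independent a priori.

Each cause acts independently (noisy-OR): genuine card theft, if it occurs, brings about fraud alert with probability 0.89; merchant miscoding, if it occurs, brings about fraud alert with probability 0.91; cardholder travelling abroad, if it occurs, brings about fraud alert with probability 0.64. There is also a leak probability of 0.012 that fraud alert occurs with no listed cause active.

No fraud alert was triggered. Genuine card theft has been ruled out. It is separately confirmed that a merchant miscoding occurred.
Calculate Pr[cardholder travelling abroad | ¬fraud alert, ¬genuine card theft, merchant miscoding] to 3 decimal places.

Under noisy-OR, P(fraud alert | causes) = 1 − (1−0.012)·∏(1−qᵢ) over the active causes.
For the numerator, keep only cardholder travelling abroad=true terms: 0.032011*0.18 = 0.005762
Normalizer over all consistent configurations: 0.08892*0.82 + 0.032011*0.18 = 0.078676
P(cardholder travelling abroad | ¬fraud alert, ¬genuine card theft, merchant miscoding) = 0.005762/0.078676 ≈ 0.073

Pr[cardholder travelling abroad | ¬fraud alert, ¬genuine card theft, merchant miscoding] ≈ 0.073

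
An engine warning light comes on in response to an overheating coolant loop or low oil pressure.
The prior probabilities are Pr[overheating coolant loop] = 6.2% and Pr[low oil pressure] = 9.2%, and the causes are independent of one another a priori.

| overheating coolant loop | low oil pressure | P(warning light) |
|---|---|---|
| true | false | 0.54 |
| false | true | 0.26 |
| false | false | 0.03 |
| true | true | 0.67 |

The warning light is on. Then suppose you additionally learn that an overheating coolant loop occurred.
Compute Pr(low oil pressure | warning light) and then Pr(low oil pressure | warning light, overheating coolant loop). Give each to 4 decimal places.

Pr(low oil pressure | warning light) ≈ 0.3194; Pr(low oil pressure | warning light, overheating coolant loop) ≈ 0.1117

Enumerate the 4 (overheating coolant loop, low oil pressure) configurations and weight by the priors:
  P(warning light) = 0.03*0.938*0.908 + 0.26*0.938*0.092 + 0.54*0.062*0.908 + 0.67*0.062*0.092
        = 0.025551 + 0.022437 + 0.030400 + 0.003822 = 0.082210
Keeping only the low oil pressure-present terms gives 0.026259, so
  P(low oil pressure | warning light) = 0.026259 / 0.082210 ≈ 0.3194

Now condition on the additional information:
Numerator (weight on configurations with low oil pressure): 0.67·0.092 = 0.061640
The normalizing constant is 0.54·0.908 + 0.67·0.092 = 0.551960
Posterior = 0.061640 / 0.551960 ≈ 0.1117
This is intercausal reasoning (explaining away): once overheating coolant loop accounts for the warning light, low oil pressure becomes less likely.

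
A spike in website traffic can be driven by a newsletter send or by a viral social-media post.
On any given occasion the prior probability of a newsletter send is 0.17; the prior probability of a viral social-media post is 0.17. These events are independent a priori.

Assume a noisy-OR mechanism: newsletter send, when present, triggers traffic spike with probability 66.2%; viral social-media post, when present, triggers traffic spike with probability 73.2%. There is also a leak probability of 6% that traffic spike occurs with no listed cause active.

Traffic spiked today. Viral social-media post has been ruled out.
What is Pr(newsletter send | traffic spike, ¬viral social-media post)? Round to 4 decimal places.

Pr(newsletter send | traffic spike, ¬viral social-media post) ≈ 0.6996

Under noisy-OR, P(traffic spike | causes) = 1 − (1−0.06)·∏(1−qᵢ) over the active causes.
Weight on newsletter send=true, given the evidence: 0.68228*0.17 = 0.115988
Denominator P(traffic spike | ¬viral social-media post): 0.06*0.83 + 0.68228*0.17 = 0.165788
P(newsletter send | traffic spike, ¬viral social-media post) = 0.115988/0.165788 ≈ 0.6996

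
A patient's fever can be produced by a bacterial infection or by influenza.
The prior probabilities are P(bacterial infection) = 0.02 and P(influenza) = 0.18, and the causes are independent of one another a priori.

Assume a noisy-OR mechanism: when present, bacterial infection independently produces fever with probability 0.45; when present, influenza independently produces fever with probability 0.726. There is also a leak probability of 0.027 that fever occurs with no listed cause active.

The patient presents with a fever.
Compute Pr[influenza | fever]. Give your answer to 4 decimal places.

Pr[influenza | fever] ≈ 0.8187

Under noisy-OR, P(fever | causes) = 1 − (1−0.027)·∏(1−qᵢ) over the active causes.
By total probability over the 4 (bacterial infection, influenza) configurations:
  P(fever) = 0.027×0.98×0.82 + 0.733398×0.98×0.18 + 0.46485×0.02×0.82 + 0.853369×0.02×0.18
        = 0.021697 + 0.129371 + 0.007624 + 0.003072 = 0.161764
The terms with influenza present sum to 0.132443, so
  P(influenza | fever) = 0.132443 / 0.161764 ≈ 0.8187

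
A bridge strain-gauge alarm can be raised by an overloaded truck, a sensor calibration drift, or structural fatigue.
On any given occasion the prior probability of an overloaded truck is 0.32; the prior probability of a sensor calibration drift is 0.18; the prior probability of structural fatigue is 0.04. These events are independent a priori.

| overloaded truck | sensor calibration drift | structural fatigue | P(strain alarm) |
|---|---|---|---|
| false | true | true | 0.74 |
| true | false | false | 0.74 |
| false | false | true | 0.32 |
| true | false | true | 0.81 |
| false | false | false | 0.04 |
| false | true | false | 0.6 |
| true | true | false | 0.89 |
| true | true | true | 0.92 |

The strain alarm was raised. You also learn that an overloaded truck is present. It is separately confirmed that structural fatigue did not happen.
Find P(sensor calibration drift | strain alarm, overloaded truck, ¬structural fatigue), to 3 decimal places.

Weight on sensor calibration drift=true, given the evidence: 0.89·0.18 = 0.160200
The normalizing constant is 0.74·0.82 + 0.89·0.18 = 0.767000
Posterior = 0.160200 / 0.767000 ≈ 0.209

P(sensor calibration drift | strain alarm, overloaded truck, ¬structural fatigue) ≈ 0.209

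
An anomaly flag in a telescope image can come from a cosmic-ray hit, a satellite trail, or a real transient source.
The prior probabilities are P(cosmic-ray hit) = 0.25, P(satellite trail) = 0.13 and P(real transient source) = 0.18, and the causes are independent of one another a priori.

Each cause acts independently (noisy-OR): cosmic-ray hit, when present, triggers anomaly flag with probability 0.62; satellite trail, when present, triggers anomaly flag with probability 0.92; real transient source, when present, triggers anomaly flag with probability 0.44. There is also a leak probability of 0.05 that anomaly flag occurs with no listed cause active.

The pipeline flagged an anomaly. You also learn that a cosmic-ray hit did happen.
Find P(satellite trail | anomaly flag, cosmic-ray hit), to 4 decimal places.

P(satellite trail | anomaly flag, cosmic-ray hit) ≈ 0.1789

Under noisy-OR, P(anomaly flag | causes) = 1 − (1−0.05)·∏(1−qᵢ) over the active causes.
By total probability over the 4 (satellite trail, real transient source) configurations:
  P(anomaly flag | cosmic-ray hit) = 0.639*0.87*0.82 + 0.79784*0.87*0.18 + 0.97112*0.13*0.82 + 0.983827*0.13*0.18
        = 0.455863 + 0.124942 + 0.103521 + 0.023022 = 0.707348
Configurations with satellite trail contribute 0.126543, so
  P(satellite trail | anomaly flag, cosmic-ray hit) = 0.126543 / 0.707348 ≈ 0.1789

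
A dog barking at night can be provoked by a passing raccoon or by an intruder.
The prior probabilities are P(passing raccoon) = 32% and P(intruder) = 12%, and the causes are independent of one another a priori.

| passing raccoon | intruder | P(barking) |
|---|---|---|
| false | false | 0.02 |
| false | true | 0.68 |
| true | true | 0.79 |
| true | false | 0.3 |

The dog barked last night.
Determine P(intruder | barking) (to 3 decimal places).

P(intruder | barking) ≈ 0.471

P(barking) = 0.02*0.68*0.88 + 0.68*0.68*0.12 + 0.3*0.32*0.88 + 0.79*0.32*0.12 = 0.011968 + 0.055488 + 0.084480 + 0.030336 = 0.182272
The intruder-present share is 0.055488 + 0.030336 = 0.085824.
P(intruder | barking) = 0.085824 / 0.182272 ≈ 0.471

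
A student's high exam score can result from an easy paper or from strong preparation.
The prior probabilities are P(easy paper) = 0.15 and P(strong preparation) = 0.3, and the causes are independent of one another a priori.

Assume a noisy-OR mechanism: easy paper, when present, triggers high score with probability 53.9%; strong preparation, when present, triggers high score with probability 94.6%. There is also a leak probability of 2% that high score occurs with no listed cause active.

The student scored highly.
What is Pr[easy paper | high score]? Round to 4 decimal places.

Under noisy-OR, P(high score | causes) = 1 − (1−0.02)·∏(1−qᵢ) over the active causes.
Enumerate the 4 (easy paper, strong preparation) configurations and weight by the priors:
  P(high score) = 0.02·0.85·0.7 + 0.94708·0.85·0.3 + 0.54822·0.15·0.7 + 0.975604·0.15·0.3
        = 0.011900 + 0.241505 + 0.057563 + 0.043902 = 0.354870
Configurations with easy paper contribute 0.101465, so
  P(easy paper | high score) = 0.101465 / 0.354870 ≈ 0.2859

Pr[easy paper | high score] ≈ 0.2859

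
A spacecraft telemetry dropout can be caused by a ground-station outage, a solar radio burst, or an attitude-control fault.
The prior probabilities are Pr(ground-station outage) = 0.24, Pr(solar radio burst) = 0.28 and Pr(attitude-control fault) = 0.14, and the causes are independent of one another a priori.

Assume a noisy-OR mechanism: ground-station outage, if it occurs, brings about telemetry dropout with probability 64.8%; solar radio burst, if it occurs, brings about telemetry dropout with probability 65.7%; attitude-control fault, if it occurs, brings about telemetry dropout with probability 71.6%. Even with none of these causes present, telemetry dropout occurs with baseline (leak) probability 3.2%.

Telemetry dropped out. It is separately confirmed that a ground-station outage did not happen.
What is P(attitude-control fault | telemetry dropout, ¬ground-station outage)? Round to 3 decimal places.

P(attitude-control fault | telemetry dropout, ¬ground-station outage) ≈ 0.375

Under noisy-OR, P(telemetry dropout | causes) = 1 − (1−0.032)·∏(1−qᵢ) over the active causes.
Weight on attitude-control fault=true, given the evidence: 0.073089 + 0.035504 = 0.108593
The normalizing constant is 0.032·0.72·0.86 + 0.725088·0.72·0.14 + 0.667976·0.28·0.86 + 0.905705·0.28·0.14 = 0.289256
Posterior = 0.108593 / 0.289256 ≈ 0.375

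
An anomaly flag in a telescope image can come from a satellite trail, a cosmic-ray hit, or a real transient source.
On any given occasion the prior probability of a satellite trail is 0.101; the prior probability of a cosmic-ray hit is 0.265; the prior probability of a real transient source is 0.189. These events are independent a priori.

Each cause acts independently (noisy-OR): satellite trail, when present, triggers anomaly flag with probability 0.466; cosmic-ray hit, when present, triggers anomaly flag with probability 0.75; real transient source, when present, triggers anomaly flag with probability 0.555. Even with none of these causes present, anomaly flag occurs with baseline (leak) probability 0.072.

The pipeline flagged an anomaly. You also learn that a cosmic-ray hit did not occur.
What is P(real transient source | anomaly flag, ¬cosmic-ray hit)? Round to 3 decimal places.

P(real transient source | anomaly flag, ¬cosmic-ray hit) ≈ 0.550

Under noisy-OR, P(anomaly flag | causes) = 1 − (1−0.072)·∏(1−qᵢ) over the active causes.
Sum P(anomaly flag|·) weighted by the priors over the 4 (satellite trail, real transient source) configurations:
  P(anomaly flag | ¬cosmic-ray hit) = 0.072*0.899*0.811 + 0.58704*0.899*0.189 + 0.504448*0.101*0.811 + 0.779479*0.101*0.189
        = 0.052494 + 0.099745 + 0.041320 + 0.014879 = 0.208438
The terms with real transient source present sum to 0.114624, so
  P(real transient source | anomaly flag, ¬cosmic-ray hit) = 0.114624 / 0.208438 ≈ 0.550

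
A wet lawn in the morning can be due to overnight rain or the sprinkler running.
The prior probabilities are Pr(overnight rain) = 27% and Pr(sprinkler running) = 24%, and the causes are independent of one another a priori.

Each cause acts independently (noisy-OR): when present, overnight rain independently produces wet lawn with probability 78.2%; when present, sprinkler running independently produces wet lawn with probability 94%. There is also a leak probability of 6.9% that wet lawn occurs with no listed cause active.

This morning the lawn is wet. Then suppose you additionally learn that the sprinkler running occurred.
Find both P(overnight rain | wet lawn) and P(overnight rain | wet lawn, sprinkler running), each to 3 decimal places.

Under noisy-OR, P(wet lawn | causes) = 1 − (1−0.069)·∏(1−qᵢ) over the active causes.
Enumerate the 4 (overnight rain, sprinkler running) configurations and weight by the priors:
  P(wet lawn) = 0.069·0.73·0.76 + 0.94414·0.73·0.24 + 0.797042·0.27·0.76 + 0.987823·0.27·0.24
        = 0.038281 + 0.165413 + 0.163553 + 0.064011 = 0.431258
The terms with overnight rain present sum to 0.227564, so
  P(overnight rain | wet lawn) = 0.227564 / 0.431258 ≈ 0.528

Now condition on the additional information:
Weight on overnight rain=true, given the evidence: 0.987823·0.27 = 0.266712
Normalizer over all consistent configurations: 0.94414·0.73 + 0.987823·0.27 = 0.955934
Posterior = 0.266712 / 0.955934 ≈ 0.279
This is intercausal reasoning (explaining away): once sprinkler running accounts for the wet lawn, overnight rain becomes less likely.

P(overnight rain | wet lawn) ≈ 0.528; P(overnight rain | wet lawn, sprinkler running) ≈ 0.279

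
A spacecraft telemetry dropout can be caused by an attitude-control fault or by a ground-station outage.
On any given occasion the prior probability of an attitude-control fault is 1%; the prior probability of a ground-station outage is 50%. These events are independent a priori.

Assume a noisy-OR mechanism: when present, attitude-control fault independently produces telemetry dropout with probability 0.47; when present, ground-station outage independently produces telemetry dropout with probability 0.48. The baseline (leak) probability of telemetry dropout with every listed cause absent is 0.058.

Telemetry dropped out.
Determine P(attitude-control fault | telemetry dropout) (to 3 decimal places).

P(attitude-control fault | telemetry dropout) ≈ 0.022

Under noisy-OR, P(telemetry dropout | causes) = 1 − (1−0.058)·∏(1−qᵢ) over the active causes.
Enumerate the 4 (attitude-control fault, ground-station outage) configurations and weight by the priors:
  P(telemetry dropout) = 0.058*0.99*0.5 + 0.51016*0.99*0.5 + 0.50074*0.01*0.5 + 0.740385*0.01*0.5
        = 0.028710 + 0.252529 + 0.002504 + 0.003702 = 0.287445
Keeping only the attitude-control fault-present terms gives 0.006206, so
  P(attitude-control fault | telemetry dropout) = 0.006206 / 0.287445 ≈ 0.022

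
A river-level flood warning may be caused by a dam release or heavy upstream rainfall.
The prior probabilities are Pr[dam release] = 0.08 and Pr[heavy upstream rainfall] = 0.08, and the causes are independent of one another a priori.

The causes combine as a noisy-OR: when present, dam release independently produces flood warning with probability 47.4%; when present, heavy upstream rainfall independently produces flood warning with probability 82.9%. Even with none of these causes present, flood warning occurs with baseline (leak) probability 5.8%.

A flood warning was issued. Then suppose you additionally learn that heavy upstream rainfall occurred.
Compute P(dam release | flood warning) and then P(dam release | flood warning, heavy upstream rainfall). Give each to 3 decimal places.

Under noisy-OR, P(flood warning | causes) = 1 − (1−0.058)·∏(1−qᵢ) over the active causes.
By total probability over the 4 (dam release, heavy upstream rainfall) configurations:
  P(flood warning) = 0.058*0.92*0.92 + 0.838918*0.92*0.08 + 0.504508*0.08*0.92 + 0.915271*0.08*0.08
        = 0.049091 + 0.061744 + 0.037132 + 0.005858 = 0.153825
The terms with dam release present sum to 0.042990, so
  P(dam release | flood warning) = 0.042990 / 0.153825 ≈ 0.279

Now condition on the additional information:
By total probability over both values of dam release:
  P(flood warning | heavy upstream rainfall) = 0.838918·0.92 + 0.915271·0.08
        = 0.771805 + 0.073222 = 0.845027
Keeping only the dam release-present terms gives 0.073222, so
  P(dam release | flood warning, heavy upstream rainfall) = 0.073222 / 0.845027 ≈ 0.087

P(dam release | flood warning) ≈ 0.279; P(dam release | flood warning, heavy upstream rainfall) ≈ 0.087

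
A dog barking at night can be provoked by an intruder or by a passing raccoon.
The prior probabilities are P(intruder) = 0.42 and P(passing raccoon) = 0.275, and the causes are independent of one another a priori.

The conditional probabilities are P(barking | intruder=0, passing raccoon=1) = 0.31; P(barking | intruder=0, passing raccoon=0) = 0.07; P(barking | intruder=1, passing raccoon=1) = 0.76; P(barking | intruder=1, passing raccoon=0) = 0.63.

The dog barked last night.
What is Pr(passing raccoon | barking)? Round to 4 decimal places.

Weight on passing raccoon=true, given the evidence: 0.049445 + 0.087780 = 0.137225
The normalizing constant is 0.07×0.58×0.725 + 0.31×0.58×0.275 + 0.63×0.42×0.725 + 0.76×0.42×0.275 = 0.358495
P(passing raccoon | barking) = 0.137225/0.358495 ≈ 0.3828

Pr(passing raccoon | barking) ≈ 0.3828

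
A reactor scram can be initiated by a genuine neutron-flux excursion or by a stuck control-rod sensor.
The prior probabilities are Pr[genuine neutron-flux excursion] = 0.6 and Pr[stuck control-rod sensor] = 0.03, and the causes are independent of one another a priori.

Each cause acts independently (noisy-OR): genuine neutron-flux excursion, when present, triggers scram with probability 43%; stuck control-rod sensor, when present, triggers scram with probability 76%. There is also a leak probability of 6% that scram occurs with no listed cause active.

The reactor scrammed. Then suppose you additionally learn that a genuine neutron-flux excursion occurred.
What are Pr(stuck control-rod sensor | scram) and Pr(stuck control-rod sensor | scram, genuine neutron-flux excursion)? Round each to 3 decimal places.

Pr(stuck control-rod sensor | scram) ≈ 0.078; Pr(stuck control-rod sensor | scram, genuine neutron-flux excursion) ≈ 0.055

Under noisy-OR, P(scram | causes) = 1 − (1−0.06)·∏(1−qᵢ) over the active causes.
P(scram) = 0.06*0.4*0.97 + 0.7744*0.4*0.03 + 0.4642*0.6*0.97 + 0.871408*0.6*0.03 = 0.023280 + 0.009293 + 0.270164 + 0.015685 = 0.318422
Restricting to configurations with stuck control-rod sensor present: 0.009293 + 0.015685 = 0.024978.
So P(stuck control-rod sensor | scram) = 0.024978/0.318422 ≈ 0.078.

Now condition on the additional information:
P(scram | genuine neutron-flux excursion) = 0.4642×0.97 + 0.871408×0.03 = 0.450274 + 0.026142 = 0.476416
Of this, 0.026142 comes from 0.871408×0.03 (the stuck control-rod sensor=true cases).
So P(stuck control-rod sensor | scram, genuine neutron-flux excursion) = 0.026142/0.476416 ≈ 0.055.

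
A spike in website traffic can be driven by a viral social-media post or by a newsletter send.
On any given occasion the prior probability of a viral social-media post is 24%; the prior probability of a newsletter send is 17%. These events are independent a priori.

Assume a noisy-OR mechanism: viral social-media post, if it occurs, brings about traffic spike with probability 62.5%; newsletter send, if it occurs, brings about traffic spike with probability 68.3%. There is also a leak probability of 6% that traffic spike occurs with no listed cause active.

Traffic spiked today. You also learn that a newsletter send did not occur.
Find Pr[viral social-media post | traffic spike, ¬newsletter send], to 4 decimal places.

Pr[viral social-media post | traffic spike, ¬newsletter send] ≈ 0.7731

Under noisy-OR, P(traffic spike | causes) = 1 − (1−0.06)·∏(1−qᵢ) over the active causes.
By total probability over both values of viral social-media post:
  P(traffic spike | ¬newsletter send) = 0.06·0.76 + 0.6475·0.24
        = 0.045600 + 0.155400 = 0.201000
Keeping only the viral social-media post-present terms gives 0.155400, so
  P(viral social-media post | traffic spike, ¬newsletter send) = 0.155400 / 0.201000 ≈ 0.7731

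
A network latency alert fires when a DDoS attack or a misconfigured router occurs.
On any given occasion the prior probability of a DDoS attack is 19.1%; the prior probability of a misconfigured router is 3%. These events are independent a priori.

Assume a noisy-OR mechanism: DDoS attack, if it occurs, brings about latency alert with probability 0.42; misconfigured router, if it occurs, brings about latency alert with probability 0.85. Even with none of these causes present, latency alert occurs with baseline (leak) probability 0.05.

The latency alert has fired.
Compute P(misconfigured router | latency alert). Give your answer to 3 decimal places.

P(misconfigured router | latency alert) ≈ 0.176

Under noisy-OR, P(latency alert | causes) = 1 − (1−0.05)·∏(1−qᵢ) over the active causes.
By total probability over the 4 (DDoS attack, misconfigured router) configurations:
  P(latency alert) = 0.05×0.809×0.97 + 0.8575×0.809×0.03 + 0.449×0.191×0.97 + 0.91735×0.191×0.03
        = 0.039237 + 0.020812 + 0.083186 + 0.005256 = 0.148491
Keeping only the misconfigured router-present terms gives 0.026068, so
  P(misconfigured router | latency alert) = 0.026068 / 0.148491 ≈ 0.176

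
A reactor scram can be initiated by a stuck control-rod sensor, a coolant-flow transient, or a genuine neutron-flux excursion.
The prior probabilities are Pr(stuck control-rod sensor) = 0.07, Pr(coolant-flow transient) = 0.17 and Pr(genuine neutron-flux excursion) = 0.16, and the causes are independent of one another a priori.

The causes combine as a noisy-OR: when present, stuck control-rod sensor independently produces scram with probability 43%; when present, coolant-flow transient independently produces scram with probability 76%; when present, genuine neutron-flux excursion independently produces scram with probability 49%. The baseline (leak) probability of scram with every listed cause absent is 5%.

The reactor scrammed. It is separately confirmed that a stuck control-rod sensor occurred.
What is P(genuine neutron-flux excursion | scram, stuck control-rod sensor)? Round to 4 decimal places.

Under noisy-OR, P(scram | causes) = 1 − (1−0.05)·∏(1−qᵢ) over the active causes.
Numerator (weight on configurations with genuine neutron-flux excursion): 0.096125 + 0.025397 = 0.121522
Normalizer over all consistent configurations: 0.4585*0.83*0.84 + 0.723835*0.83*0.16 + 0.87004*0.17*0.84 + 0.93372*0.17*0.16 = 0.565430
P(genuine neutron-flux excursion | scram, stuck control-rod sensor) = 0.121522/0.565430 ≈ 0.2149

P(genuine neutron-flux excursion | scram, stuck control-rod sensor) ≈ 0.2149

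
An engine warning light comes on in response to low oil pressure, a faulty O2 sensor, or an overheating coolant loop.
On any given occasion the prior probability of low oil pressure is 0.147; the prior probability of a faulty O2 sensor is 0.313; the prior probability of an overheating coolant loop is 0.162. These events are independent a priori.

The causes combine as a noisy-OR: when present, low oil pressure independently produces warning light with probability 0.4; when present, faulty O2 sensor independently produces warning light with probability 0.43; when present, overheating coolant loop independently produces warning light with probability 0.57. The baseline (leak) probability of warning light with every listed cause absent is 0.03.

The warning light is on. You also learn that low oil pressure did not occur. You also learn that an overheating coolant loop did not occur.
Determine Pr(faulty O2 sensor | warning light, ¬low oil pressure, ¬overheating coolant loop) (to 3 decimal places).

Pr(faulty O2 sensor | warning light, ¬low oil pressure, ¬overheating coolant loop) ≈ 0.872

Under noisy-OR, P(warning light | causes) = 1 − (1−0.03)·∏(1−qᵢ) over the active causes.
For the numerator, keep only faulty O2 sensor=true terms: 0.4471·0.313 = 0.139942
Denominator P(warning light | ¬low oil pressure, ¬overheating coolant loop): 0.03·0.687 + 0.4471·0.313 = 0.160552
P(faulty O2 sensor | warning light, ¬low oil pressure, ¬overheating coolant loop) = 0.139942/0.160552 ≈ 0.872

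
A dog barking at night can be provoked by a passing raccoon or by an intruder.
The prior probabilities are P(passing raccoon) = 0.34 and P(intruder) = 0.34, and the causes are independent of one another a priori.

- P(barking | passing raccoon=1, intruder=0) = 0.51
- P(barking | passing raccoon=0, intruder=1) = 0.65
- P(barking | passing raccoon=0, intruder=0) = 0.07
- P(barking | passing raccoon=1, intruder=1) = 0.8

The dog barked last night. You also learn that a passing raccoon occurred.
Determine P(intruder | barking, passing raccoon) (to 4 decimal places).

P(intruder | barking, passing raccoon) ≈ 0.4469

Weight on intruder=true, given the evidence: 0.8·0.34 = 0.272000
Denominator P(barking | passing raccoon): 0.51·0.66 + 0.8·0.34 = 0.608600
Posterior = 0.272000 / 0.608600 ≈ 0.4469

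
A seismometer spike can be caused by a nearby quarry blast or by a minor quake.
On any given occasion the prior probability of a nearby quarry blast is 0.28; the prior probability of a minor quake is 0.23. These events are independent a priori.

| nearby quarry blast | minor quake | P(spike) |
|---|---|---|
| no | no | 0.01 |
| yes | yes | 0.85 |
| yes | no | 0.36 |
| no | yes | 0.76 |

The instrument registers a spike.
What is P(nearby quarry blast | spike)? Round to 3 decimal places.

P(spike) = 0.01×0.72×0.77 + 0.76×0.72×0.23 + 0.36×0.28×0.77 + 0.85×0.28×0.23 = 0.005544 + 0.125856 + 0.077616 + 0.054740 = 0.263756
Restricting to configurations with nearby quarry blast present: 0.077616 + 0.054740 = 0.132356.
Hence the posterior is 0.132356/0.263756 ≈ 0.502.

P(nearby quarry blast | spike) ≈ 0.502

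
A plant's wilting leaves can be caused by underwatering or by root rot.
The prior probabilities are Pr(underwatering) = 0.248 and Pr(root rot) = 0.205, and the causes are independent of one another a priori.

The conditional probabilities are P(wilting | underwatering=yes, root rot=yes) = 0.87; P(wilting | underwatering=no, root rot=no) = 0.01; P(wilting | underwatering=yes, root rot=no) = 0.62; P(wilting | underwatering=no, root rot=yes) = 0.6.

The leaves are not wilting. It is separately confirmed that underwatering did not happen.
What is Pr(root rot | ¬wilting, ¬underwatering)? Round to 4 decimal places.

Pr(root rot | ¬wilting, ¬underwatering) ≈ 0.0944

By total probability over both values of root rot:
  P(¬wilting | ¬underwatering) = 0.99×0.795 + 0.4×0.205
        = 0.787050 + 0.082000 = 0.869050
The terms with root rot present sum to 0.082000, so
  P(root rot | ¬wilting, ¬underwatering) = 0.082000 / 0.869050 ≈ 0.0944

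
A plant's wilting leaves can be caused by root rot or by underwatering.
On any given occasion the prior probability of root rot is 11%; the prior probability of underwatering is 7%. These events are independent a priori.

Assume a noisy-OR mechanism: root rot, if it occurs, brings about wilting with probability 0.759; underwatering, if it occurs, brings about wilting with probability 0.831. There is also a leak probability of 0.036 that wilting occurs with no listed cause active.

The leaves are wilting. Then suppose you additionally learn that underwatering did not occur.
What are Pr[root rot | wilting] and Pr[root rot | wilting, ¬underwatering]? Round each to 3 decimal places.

Pr[root rot | wilting] ≈ 0.512; Pr[root rot | wilting, ¬underwatering] ≈ 0.725

Under noisy-OR, P(wilting | causes) = 1 − (1−0.036)·∏(1−qᵢ) over the active causes.
By total probability over the 4 (root rot, underwatering) configurations:
  P(wilting) = 0.036*0.89*0.93 + 0.837084*0.89*0.07 + 0.767676*0.11*0.93 + 0.960737*0.11*0.07
        = 0.029797 + 0.052150 + 0.078533 + 0.007398 = 0.167878
Configurations with root rot contribute 0.085931, so
  P(root rot | wilting) = 0.085931 / 0.167878 ≈ 0.512

Now also conditioning on underwatering≠true:
Numerator (weight on configurations with root rot): 0.767676*0.11 = 0.084444
Denominator P(wilting | ¬underwatering): 0.036*0.89 + 0.767676*0.11 = 0.116484
P(root rot | wilting, ¬underwatering) = 0.084444/0.116484 ≈ 0.725
With underwatering excluded, root rot must carry more of the explanatory weight for the wilting.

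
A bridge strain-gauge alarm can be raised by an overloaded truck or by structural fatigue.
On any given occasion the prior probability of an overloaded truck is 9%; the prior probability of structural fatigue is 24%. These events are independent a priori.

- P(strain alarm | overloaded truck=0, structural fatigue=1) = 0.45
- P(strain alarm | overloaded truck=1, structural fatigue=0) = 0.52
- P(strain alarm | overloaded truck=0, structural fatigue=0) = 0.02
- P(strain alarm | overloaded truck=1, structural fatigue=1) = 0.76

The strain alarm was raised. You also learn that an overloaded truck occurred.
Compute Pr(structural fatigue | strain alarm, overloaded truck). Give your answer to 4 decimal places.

Numerator (weight on configurations with structural fatigue): 0.76×0.24 = 0.182400
Denominator P(strain alarm | overloaded truck): 0.52×0.76 + 0.76×0.24 = 0.577600
Posterior = 0.182400 / 0.577600 ≈ 0.3158

Pr(structural fatigue | strain alarm, overloaded truck) ≈ 0.3158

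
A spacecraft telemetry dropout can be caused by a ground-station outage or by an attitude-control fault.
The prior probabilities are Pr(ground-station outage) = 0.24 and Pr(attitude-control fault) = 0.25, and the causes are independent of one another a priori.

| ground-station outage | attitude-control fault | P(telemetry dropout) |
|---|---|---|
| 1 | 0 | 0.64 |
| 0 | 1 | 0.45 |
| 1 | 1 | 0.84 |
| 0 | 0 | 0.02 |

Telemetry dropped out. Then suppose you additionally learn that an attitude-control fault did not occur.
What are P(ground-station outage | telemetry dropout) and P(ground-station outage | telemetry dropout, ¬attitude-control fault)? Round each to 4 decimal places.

By total probability over the 4 (ground-station outage, attitude-control fault) configurations:
  P(telemetry dropout) = 0.02×0.76×0.75 + 0.45×0.76×0.25 + 0.64×0.24×0.75 + 0.84×0.24×0.25
        = 0.011400 + 0.085500 + 0.115200 + 0.050400 = 0.262500
Keeping only the ground-station outage-present terms gives 0.165600, so
  P(ground-station outage | telemetry dropout) = 0.165600 / 0.262500 ≈ 0.6309

Now also conditioning on attitude-control fault≠true:
Numerator (weight on configurations with ground-station outage): 0.64·0.24 = 0.153600
Denominator P(telemetry dropout | ¬attitude-control fault): 0.02·0.76 + 0.64·0.24 = 0.168800
P(ground-station outage | telemetry dropout, ¬attitude-control fault) = 0.153600/0.168800 ≈ 0.9100
Ruling out attitude-control fault raises the posterior on ground-station outage — the flip side of explaining away.

P(ground-station outage | telemetry dropout) ≈ 0.6309; P(ground-station outage | telemetry dropout, ¬attitude-control fault) ≈ 0.9100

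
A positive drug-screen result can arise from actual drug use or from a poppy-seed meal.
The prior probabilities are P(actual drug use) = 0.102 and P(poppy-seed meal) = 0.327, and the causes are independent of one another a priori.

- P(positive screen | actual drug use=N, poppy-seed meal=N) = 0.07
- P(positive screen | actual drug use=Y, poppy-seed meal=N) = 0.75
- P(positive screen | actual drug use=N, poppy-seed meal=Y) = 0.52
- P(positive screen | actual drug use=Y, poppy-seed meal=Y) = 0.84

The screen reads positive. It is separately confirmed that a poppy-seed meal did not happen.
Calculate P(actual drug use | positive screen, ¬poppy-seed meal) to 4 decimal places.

P(actual drug use | positive screen, ¬poppy-seed meal) ≈ 0.5489

P(positive screen | ¬poppy-seed meal) = 0.07*0.898 + 0.75*0.102 = 0.062860 + 0.076500 = 0.139360
Of this, 0.076500 comes from 0.75*0.102 (the actual drug use=true cases).
P(actual drug use | positive screen, ¬poppy-seed meal) = 0.076500 / 0.139360 ≈ 0.5489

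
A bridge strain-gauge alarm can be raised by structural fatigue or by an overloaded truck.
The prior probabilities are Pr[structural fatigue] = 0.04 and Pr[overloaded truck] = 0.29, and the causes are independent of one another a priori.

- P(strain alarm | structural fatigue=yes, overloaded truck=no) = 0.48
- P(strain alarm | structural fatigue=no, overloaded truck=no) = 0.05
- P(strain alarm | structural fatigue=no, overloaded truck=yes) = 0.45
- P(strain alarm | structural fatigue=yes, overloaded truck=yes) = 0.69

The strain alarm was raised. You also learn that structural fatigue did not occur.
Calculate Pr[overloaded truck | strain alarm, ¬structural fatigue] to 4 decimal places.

Weight on overloaded truck=true, given the evidence: 0.45*0.29 = 0.130500
Normalizer over all consistent configurations: 0.05*0.71 + 0.45*0.29 = 0.166000
Posterior = 0.130500 / 0.166000 ≈ 0.7861

Pr[overloaded truck | strain alarm, ¬structural fatigue] ≈ 0.7861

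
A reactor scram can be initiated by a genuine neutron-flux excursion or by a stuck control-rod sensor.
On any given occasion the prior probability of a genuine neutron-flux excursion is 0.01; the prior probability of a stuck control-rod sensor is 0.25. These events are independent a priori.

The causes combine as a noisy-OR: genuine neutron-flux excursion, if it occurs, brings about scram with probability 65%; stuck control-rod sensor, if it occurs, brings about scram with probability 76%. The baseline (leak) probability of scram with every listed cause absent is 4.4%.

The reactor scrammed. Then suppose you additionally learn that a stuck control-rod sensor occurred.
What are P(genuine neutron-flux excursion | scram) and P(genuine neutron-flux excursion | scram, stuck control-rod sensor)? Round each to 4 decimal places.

Under noisy-OR, P(scram | causes) = 1 − (1−0.044)·∏(1−qᵢ) over the active causes.
P(scram) = 0.044*0.99*0.75 + 0.77056*0.99*0.25 + 0.6654*0.01*0.75 + 0.919696*0.01*0.25 = 0.032670 + 0.190714 + 0.004991 + 0.002299 = 0.230674
The genuine neutron-flux excursion-present share is 0.004991 + 0.002299 = 0.007290.
So P(genuine neutron-flux excursion | scram) = 0.007290/0.230674 ≈ 0.0316.

Now condition on the additional information:
P(scram | stuck control-rod sensor) = 0.77056·0.99 + 0.919696·0.01 = 0.762854 + 0.009197 = 0.772051
Restricting to configurations with genuine neutron-flux excursion present: 0.919696·0.01 = 0.009197.
Hence the posterior is 0.009197/0.772051 ≈ 0.0119.

P(genuine neutron-flux excursion | scram) ≈ 0.0316; P(genuine neutron-flux excursion | scram, stuck control-rod sensor) ≈ 0.0119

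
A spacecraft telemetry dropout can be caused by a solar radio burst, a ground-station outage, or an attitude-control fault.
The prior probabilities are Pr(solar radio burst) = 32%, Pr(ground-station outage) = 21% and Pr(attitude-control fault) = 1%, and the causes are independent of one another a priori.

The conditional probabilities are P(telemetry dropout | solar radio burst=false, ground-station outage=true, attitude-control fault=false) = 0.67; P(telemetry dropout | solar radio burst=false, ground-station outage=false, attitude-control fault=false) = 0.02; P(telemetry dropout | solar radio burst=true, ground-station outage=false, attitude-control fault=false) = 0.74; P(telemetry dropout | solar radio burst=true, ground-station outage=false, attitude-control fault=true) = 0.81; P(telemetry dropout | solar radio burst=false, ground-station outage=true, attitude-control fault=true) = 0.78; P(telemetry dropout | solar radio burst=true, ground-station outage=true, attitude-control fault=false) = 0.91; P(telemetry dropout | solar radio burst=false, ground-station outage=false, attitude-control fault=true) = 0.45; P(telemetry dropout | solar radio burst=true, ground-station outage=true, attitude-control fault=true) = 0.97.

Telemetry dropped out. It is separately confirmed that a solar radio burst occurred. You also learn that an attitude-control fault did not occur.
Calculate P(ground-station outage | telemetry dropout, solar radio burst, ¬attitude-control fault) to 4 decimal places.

By total probability over both values of ground-station outage:
  P(telemetry dropout | solar radio burst, ¬attitude-control fault) = 0.74·0.79 + 0.91·0.21
        = 0.584600 + 0.191100 = 0.775700
Keeping only the ground-station outage-present terms gives 0.191100, so
  P(ground-station outage | telemetry dropout, solar radio burst, ¬attitude-control fault) = 0.191100 / 0.775700 ≈ 0.2464

P(ground-station outage | telemetry dropout, solar radio burst, ¬attitude-control fault) ≈ 0.2464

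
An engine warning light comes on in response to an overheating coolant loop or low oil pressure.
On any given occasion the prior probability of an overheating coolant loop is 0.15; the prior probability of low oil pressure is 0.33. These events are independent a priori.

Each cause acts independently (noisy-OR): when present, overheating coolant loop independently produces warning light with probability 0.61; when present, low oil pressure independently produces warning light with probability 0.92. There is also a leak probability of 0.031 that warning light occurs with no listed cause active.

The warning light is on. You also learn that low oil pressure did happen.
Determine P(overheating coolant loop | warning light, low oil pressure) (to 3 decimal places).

Under noisy-OR, P(warning light | causes) = 1 − (1−0.031)·∏(1−qᵢ) over the active causes.
P(warning light | low oil pressure) = 0.92248*0.85 + 0.969767*0.15 = 0.784108 + 0.145465 = 0.929573
The overheating coolant loop-present share is 0.969767*0.15 = 0.145465.
So P(overheating coolant loop | warning light, low oil pressure) = 0.145465/0.929573 ≈ 0.156.

P(overheating coolant loop | warning light, low oil pressure) ≈ 0.156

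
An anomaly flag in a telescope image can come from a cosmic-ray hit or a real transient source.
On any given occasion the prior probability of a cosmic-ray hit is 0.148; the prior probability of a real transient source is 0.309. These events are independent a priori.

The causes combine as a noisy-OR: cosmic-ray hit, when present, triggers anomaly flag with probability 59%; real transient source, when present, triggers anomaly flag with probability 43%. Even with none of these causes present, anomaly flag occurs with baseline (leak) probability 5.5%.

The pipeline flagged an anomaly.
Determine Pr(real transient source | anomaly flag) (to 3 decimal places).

Pr(real transient source | anomaly flag) ≈ 0.623

Under noisy-OR, P(anomaly flag | causes) = 1 − (1−0.055)·∏(1−qᵢ) over the active causes.
Sum P(anomaly flag|·) weighted by the priors over the 4 (cosmic-ray hit, real transient source) configurations:
  P(anomaly flag) = 0.055*0.852*0.691 + 0.46135*0.852*0.309 + 0.61255*0.148*0.691 + 0.779153*0.148*0.309
        = 0.032380 + 0.121459 + 0.062644 + 0.035632 = 0.252115
Configurations with real transient source contribute 0.157091, so
  P(real transient source | anomaly flag) = 0.157091 / 0.252115 ≈ 0.623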